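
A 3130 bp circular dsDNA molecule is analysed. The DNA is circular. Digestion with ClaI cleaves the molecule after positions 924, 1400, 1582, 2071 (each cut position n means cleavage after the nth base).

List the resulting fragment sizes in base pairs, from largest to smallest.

1983, 489, 476, 182 bp

Circular molecule, 4 cuts → 4 fragments:
  1400 − 924 = 476 bp
  1582 − 1400 = 182 bp
  2071 − 1582 = 489 bp
  wrap: 3130 − 2071 + 924 = 1983 bp
Sorted largest to smallest: 1983, 489, 476, 182 bp.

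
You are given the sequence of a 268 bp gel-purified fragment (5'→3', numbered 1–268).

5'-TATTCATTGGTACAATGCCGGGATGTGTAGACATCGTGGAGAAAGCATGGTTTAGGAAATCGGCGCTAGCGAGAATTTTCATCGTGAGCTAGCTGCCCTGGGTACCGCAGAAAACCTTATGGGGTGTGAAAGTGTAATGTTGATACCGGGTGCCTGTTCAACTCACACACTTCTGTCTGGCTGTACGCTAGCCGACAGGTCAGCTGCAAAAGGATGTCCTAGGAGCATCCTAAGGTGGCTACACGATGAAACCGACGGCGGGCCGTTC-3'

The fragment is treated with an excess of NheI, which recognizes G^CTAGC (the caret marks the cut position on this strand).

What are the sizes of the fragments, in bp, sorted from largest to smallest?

99, 81, 65, 23 bp

NheI sites (GCTAGC) start at positions 65, 88, 187.
NheI cuts after the first base of each site, so after positions 65, 88, 187.
Linear molecule, 3 cuts → 4 fragments:
  1–65 → 65 bp
  66–88 → 23 bp
  89–187 → 99 bp
  188–268 → 81 bp
Sorted largest to smallest: 99, 81, 65, 23 bp.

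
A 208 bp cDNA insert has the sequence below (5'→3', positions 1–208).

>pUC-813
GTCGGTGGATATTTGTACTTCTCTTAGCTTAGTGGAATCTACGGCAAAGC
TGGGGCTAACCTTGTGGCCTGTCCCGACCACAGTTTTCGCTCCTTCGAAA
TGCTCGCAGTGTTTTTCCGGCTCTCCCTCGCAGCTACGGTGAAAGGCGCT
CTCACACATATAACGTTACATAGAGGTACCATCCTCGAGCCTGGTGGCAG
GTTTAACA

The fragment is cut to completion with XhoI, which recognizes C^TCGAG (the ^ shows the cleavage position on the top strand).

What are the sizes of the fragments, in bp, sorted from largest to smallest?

The XhoI site (CTCGAG) starts at position 184.
XhoI cuts after the first base of each site, so after position 184.
Linear molecule, 1 cut → 2 fragments:
  1–184 → 184 bp
  185–208 → 24 bp
Sorted largest to smallest: 184, 24 bp.

184, 24 bp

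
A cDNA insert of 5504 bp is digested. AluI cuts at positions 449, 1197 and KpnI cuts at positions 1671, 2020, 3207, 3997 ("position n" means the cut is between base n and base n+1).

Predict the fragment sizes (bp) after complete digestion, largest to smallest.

Combined cut positions (sorted): 449, 1197, 1671, 2020, 3207, 3997.
Linear molecule, 6 cuts → 7 fragments:
  449 − 0 = 449 bp
  1197 − 449 = 748 bp
  1671 − 1197 = 474 bp
  2020 − 1671 = 349 bp
  3207 − 2020 = 1187 bp
  3997 − 3207 = 790 bp
  5504 − 3997 = 1507 bp
Sorted largest to smallest: 1507, 1187, 790, 748, 474, 449, 349 bp.

1507, 1187, 790, 748, 474, 449, 349 bp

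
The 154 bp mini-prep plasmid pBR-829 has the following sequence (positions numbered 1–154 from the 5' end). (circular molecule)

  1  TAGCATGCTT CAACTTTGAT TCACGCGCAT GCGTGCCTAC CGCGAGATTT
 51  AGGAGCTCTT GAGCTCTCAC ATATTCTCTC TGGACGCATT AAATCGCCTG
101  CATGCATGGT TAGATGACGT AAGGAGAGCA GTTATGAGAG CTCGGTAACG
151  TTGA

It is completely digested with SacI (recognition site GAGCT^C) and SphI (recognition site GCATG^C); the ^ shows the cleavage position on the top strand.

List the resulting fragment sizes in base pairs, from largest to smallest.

SacI sites (GAGCTC) start at positions 53, 61, 138.
SacI cuts after base 5 of each site (before the last base), so after positions 57, 65, 142.
SphI sites (GCATGC) start at positions 3, 27, 100.
SphI cuts after base 5 of each site (before the last base), so after positions 7, 31, 104.
Combined cut positions: 7, 31, 57, 65, 104, 142.
Circular molecule, 6 cuts → 6 fragments:
  8–31 → 24 bp
  32–57 → 26 bp
  58–65 → 8 bp
  66–104 → 39 bp
  105–142 → 38 bp
  143–154 then 1–7 → 12 + 7 = 19 bp
Sorted largest to smallest: 39, 38, 26, 24, 19, 8 bp.

39, 38, 26, 24, 19, 8 bp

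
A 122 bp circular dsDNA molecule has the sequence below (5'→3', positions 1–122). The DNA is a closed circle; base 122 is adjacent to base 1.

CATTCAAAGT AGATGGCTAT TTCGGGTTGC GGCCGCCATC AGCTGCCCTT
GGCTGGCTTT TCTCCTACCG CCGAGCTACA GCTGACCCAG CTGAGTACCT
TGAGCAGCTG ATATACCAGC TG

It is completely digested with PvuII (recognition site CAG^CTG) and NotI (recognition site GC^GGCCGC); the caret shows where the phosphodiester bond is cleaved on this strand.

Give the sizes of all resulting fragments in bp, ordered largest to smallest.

PvuII sites (CAGCTG) start at positions 40, 79, 88, 105, 117.
PvuII cuts after base 3 of each site, so after positions 42, 81, 90, 107, 119.
The NotI site (GCGGCCGC) starts at position 29.
NotI cuts after base 2 of each site, so after position 30.
Combined cut positions: 30, 42, 81, 90, 107, 119.
Circular molecule, 6 cuts → 6 fragments:
  31–42 → 12 bp
  43–81 → 39 bp
  82–90 → 9 bp
  91–107 → 17 bp
  108–119 → 12 bp
  120–122 then 1–30 → 3 + 30 = 33 bp
Sorted largest to smallest: 39, 33, 17, 12, 12, 9 bp.

39, 33, 17, 12, 12, 9 bp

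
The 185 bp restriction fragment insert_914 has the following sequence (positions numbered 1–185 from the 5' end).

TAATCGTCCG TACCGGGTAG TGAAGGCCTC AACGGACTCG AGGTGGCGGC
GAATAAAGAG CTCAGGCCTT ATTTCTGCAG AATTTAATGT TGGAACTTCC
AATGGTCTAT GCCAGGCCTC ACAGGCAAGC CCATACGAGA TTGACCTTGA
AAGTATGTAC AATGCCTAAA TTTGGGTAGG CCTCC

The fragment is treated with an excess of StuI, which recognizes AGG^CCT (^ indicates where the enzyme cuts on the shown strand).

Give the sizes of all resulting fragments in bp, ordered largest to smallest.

64, 50, 40, 26, 5 bp

StuI sites (AGGCCT) start at positions 24, 64, 114, 178.
StuI cuts after base 3 of each site, so after positions 26, 66, 116, 180.
Linear molecule, 4 cuts → 5 fragments:
  1–26 → 26 bp
  27–66 → 40 bp
  67–116 → 50 bp
  117–180 → 64 bp
  181–185 → 5 bp
Sorted largest to smallest: 64, 50, 40, 26, 5 bp.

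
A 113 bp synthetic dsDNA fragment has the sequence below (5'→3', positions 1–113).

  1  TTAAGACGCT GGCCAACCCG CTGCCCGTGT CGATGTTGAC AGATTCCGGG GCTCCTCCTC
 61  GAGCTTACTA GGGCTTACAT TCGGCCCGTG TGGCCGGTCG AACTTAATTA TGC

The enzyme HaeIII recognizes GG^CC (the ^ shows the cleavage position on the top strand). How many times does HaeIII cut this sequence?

3

GGCC occurs starting at positions 11, 83, 92.
HaeIII cuts at 3 sites.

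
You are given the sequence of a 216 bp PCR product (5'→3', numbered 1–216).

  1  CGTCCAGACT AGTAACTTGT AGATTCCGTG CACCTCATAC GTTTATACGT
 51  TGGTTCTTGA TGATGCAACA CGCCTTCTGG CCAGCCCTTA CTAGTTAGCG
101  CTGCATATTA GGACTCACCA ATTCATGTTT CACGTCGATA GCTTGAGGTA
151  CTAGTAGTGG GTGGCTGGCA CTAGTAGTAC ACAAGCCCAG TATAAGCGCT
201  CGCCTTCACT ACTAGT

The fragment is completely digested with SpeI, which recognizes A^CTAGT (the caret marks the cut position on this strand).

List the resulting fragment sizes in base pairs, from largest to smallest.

SpeI sites (ACTAGT) start at positions 8, 90, 150, 170, 211.
SpeI cuts after the first base of each site, so after positions 8, 90, 150, 170, 211.
Linear molecule, 5 cuts → 6 fragments:
  1–8 → 8 bp
  9–90 → 82 bp
  91–150 → 60 bp
  151–170 → 20 bp
  171–211 → 41 bp
  212–216 → 5 bp
Sorted largest to smallest: 82, 60, 41, 20, 8, 5 bp.

82, 60, 41, 20, 8, 5 bp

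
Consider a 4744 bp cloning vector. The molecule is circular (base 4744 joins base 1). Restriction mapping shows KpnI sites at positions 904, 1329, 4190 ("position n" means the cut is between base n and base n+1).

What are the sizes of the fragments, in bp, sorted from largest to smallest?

Circular molecule, 3 cuts → 3 fragments:
  1329 − 904 = 425 bp
  4190 − 1329 = 2861 bp
  wrap: 4744 − 4190 + 904 = 1458 bp
Sorted largest to smallest: 2861, 1458, 425 bp.

2861, 1458, 425 bp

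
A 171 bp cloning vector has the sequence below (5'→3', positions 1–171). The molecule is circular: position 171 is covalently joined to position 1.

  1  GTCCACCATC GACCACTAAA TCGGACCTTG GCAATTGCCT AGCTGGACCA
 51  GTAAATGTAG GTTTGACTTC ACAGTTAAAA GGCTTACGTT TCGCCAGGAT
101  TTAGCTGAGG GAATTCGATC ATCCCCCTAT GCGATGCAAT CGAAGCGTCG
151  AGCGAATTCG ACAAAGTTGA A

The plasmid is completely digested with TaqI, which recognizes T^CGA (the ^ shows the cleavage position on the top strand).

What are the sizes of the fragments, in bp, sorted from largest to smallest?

TaqI sites (TCGA) start at positions 9, 115, 140, 148, 158.
TaqI cuts after the first base of each site, so after positions 9, 115, 140, 148, 158.
Circular molecule, 5 cuts → 5 fragments:
  10–115 → 106 bp
  116–140 → 25 bp
  141–148 → 8 bp
  149–158 → 10 bp
  159–171 then 1–9 → 13 + 9 = 22 bp
Sorted largest to smallest: 106, 25, 22, 10, 8 bp.

106, 25, 22, 10, 8 bp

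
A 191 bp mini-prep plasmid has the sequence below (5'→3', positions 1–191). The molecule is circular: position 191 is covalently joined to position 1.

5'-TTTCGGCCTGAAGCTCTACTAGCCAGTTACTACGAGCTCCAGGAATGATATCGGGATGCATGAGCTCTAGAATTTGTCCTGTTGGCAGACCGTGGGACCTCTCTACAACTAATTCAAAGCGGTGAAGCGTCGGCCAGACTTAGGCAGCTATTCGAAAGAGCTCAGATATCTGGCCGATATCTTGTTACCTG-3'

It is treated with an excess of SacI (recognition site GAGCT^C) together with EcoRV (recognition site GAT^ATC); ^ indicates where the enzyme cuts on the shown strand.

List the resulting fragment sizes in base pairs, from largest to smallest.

96, 51, 17, 11, 11, 5 bp

SacI sites (GAGCTC) start at positions 34, 62, 158.
SacI cuts after base 5 of each site (before the last base), so after positions 38, 66, 162.
EcoRV sites (GATATC) start at positions 47, 165, 176.
EcoRV cuts after base 3 of each site, so after positions 49, 167, 178.
Combined cut positions: 38, 49, 66, 162, 167, 178.
Circular molecule, 6 cuts → 6 fragments:
  39–49 → 11 bp
  50–66 → 17 bp
  67–162 → 96 bp
  163–167 → 5 bp
  168–178 → 11 bp
  179–191 then 1–38 → 13 + 38 = 51 bp
Sorted largest to smallest: 96, 51, 17, 11, 11, 5 bp.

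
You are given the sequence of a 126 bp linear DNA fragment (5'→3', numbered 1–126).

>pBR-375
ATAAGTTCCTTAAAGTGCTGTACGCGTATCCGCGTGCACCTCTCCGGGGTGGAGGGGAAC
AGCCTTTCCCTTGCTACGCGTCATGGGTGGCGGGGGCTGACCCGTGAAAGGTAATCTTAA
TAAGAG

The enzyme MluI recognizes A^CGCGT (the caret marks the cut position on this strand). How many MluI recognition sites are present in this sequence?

ACGCGT occurs starting at positions 22, 76.
MluI cuts at 2 sites.

2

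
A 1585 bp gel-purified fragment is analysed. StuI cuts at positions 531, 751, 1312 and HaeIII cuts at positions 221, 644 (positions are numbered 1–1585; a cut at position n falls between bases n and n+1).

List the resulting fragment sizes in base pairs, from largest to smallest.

561, 310, 273, 221, 113, 107 bp

Combined cut positions (sorted): 221, 531, 644, 751, 1312.
Linear molecule, 5 cuts → 6 fragments:
  221 − 0 = 221 bp
  531 − 221 = 310 bp
  644 − 531 = 113 bp
  751 − 644 = 107 bp
  1312 − 751 = 561 bp
  1585 − 1312 = 273 bp
Sorted largest to smallest: 561, 310, 273, 221, 113, 107 bp.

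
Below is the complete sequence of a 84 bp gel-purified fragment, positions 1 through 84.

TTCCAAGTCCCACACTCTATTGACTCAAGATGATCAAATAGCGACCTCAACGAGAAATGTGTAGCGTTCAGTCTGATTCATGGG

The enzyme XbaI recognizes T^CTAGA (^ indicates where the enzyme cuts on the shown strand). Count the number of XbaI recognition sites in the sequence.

No occurrence of TCTAGA is present in the sequence.
XbaI does not cut: 0 sites.

0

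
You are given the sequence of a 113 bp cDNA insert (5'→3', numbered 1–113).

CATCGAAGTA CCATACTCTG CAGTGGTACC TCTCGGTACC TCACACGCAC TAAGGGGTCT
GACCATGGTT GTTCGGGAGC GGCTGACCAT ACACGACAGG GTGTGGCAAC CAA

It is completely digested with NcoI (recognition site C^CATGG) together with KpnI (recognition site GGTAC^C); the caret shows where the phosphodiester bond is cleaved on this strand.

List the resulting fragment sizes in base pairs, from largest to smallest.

The NcoI site (CCATGG) starts at position 63.
NcoI cuts after the first base of each site, so after position 63.
KpnI sites (GGTACC) start at positions 25, 35.
KpnI cuts after base 5 of each site (before the last base), so after positions 29, 39.
Combined cut positions: 29, 39, 63.
Linear molecule, 3 cuts → 4 fragments:
  1–29 → 29 bp
  30–39 → 10 bp
  40–63 → 24 bp
  64–113 → 50 bp
Sorted largest to smallest: 50, 29, 24, 10 bp.

50, 29, 24, 10 bp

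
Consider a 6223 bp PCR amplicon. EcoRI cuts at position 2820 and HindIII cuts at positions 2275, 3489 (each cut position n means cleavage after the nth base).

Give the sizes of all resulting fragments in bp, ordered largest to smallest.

Combined cut positions (sorted): 2275, 2820, 3489.
Linear molecule, 3 cuts → 4 fragments:
  2275 − 0 = 2275 bp
  2820 − 2275 = 545 bp
  3489 − 2820 = 669 bp
  6223 − 3489 = 2734 bp
Sorted largest to smallest: 2734, 2275, 669, 545 bp.

2734, 2275, 669, 545 bp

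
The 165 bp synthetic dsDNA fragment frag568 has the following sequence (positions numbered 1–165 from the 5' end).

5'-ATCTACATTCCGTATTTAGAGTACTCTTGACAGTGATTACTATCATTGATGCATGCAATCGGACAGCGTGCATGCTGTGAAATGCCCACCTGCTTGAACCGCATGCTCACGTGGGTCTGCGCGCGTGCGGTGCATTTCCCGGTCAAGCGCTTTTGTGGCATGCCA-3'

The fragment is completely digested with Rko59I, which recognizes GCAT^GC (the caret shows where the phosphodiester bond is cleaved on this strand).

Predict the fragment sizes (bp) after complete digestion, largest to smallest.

57, 54, 31, 19, 4 bp

Rko59I sites (GCATGC) start at positions 51, 70, 101, 158.
Rko59I cuts after base 4 of each site, so after positions 54, 73, 104, 161.
Linear molecule, 4 cuts → 5 fragments:
  1–54 → 54 bp
  55–73 → 19 bp
  74–104 → 31 bp
  105–161 → 57 bp
  162–165 → 4 bp
Sorted largest to smallest: 57, 54, 31, 19, 4 bp.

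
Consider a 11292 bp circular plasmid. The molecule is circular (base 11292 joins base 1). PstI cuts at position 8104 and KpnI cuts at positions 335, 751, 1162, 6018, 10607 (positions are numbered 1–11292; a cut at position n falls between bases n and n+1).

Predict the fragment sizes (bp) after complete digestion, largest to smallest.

Combined cut positions (sorted): 335, 751, 1162, 6018, 8104, 10607.
Circular molecule, 6 cuts → 6 fragments:
  751 − 335 = 416 bp
  1162 − 751 = 411 bp
  6018 − 1162 = 4856 bp
  8104 − 6018 = 2086 bp
  10607 − 8104 = 2503 bp
  wrap: 11292 − 10607 + 335 = 1020 bp
Sorted largest to smallest: 4856, 2503, 2086, 1020, 416, 411 bp.

4856, 2503, 2086, 1020, 416, 411 bp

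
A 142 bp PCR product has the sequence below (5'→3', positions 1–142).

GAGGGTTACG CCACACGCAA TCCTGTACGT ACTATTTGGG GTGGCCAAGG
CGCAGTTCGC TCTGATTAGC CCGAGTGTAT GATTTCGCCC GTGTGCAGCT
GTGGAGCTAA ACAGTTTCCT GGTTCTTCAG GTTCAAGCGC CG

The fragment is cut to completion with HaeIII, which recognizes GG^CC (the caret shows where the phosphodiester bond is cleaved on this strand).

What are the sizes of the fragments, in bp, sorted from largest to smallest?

98, 44 bp

The HaeIII site (GGCC) starts at position 43.
HaeIII cuts after base 2 of each site, so after position 44.
Linear molecule, 1 cut → 2 fragments:
  1–44 → 44 bp
  45–142 → 98 bp
Sorted largest to smallest: 98, 44 bp.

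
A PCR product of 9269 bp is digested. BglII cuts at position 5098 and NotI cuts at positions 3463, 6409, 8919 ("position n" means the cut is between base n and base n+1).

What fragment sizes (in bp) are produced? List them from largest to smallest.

Combined cut positions (sorted): 3463, 5098, 6409, 8919.
Linear molecule, 4 cuts → 5 fragments:
  3463 − 0 = 3463 bp
  5098 − 3463 = 1635 bp
  6409 − 5098 = 1311 bp
  8919 − 6409 = 2510 bp
  9269 − 8919 = 350 bp
Sorted largest to smallest: 3463, 2510, 1635, 1311, 350 bp.

3463, 2510, 1635, 1311, 350 bp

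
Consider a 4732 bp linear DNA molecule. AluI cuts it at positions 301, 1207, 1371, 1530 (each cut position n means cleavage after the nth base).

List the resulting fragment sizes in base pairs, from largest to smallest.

Linear molecule, 4 cuts → 5 fragments:
  301 − 0 = 301 bp
  1207 − 301 = 906 bp
  1371 − 1207 = 164 bp
  1530 − 1371 = 159 bp
  4732 − 1530 = 3202 bp
Sorted largest to smallest: 3202, 906, 301, 164, 159 bp.

3202, 906, 301, 164, 159 bp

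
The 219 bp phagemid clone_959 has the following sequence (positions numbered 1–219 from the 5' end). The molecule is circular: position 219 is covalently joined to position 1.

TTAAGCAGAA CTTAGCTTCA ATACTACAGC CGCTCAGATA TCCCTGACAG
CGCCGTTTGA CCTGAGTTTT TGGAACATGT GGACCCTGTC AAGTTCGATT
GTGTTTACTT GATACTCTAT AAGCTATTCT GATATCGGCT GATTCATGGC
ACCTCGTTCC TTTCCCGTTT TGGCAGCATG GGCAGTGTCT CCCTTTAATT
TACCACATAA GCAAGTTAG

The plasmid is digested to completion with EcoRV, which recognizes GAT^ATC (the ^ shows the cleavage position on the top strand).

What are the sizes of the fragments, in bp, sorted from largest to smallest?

125, 94 bp

EcoRV sites (GATATC) start at positions 37, 131.
EcoRV cuts after base 3 of each site, so after positions 39, 133.
Circular molecule, 2 cuts → 2 fragments:
  40–133 → 94 bp
  134–219 then 1–39 → 86 + 39 = 125 bp
Sorted largest to smallest: 125, 94 bp.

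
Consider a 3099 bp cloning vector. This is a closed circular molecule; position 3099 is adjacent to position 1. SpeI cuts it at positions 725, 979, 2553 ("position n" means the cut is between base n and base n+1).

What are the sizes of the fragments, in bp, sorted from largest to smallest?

Circular molecule, 3 cuts → 3 fragments:
  979 − 725 = 254 bp
  2553 − 979 = 1574 bp
  wrap: 3099 − 2553 + 725 = 1271 bp
Sorted largest to smallest: 1574, 1271, 254 bp.

1574, 1271, 254 bp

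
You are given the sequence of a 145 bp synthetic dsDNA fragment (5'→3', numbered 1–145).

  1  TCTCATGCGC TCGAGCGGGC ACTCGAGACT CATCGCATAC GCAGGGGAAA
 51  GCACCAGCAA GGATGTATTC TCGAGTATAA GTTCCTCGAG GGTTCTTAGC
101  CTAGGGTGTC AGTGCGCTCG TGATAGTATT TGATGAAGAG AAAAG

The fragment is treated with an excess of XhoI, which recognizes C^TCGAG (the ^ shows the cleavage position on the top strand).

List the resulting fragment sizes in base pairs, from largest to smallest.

60, 48, 15, 12, 10 bp

XhoI sites (CTCGAG) start at positions 10, 22, 70, 85.
XhoI cuts after the first base of each site, so after positions 10, 22, 70, 85.
Linear molecule, 4 cuts → 5 fragments:
  1–10 → 10 bp
  11–22 → 12 bp
  23–70 → 48 bp
  71–85 → 15 bp
  86–145 → 60 bp
Sorted largest to smallest: 60, 48, 15, 12, 10 bp.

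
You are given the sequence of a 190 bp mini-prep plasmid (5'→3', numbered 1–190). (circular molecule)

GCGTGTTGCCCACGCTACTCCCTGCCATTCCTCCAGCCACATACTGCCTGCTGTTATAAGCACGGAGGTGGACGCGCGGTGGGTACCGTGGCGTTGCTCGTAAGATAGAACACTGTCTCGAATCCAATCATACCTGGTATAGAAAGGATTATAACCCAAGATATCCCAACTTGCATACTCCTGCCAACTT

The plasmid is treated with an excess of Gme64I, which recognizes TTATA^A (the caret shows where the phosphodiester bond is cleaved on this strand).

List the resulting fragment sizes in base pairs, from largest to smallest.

95, 95 bp

Gme64I sites (TTATAA) start at positions 54, 149.
Gme64I cuts after base 5 of each site (before the last base), so after positions 58, 153.
Circular molecule, 2 cuts → 2 fragments:
  59–153 → 95 bp
  154–190 then 1–58 → 37 + 58 = 95 bp
Sorted largest to smallest: 95, 95 bp.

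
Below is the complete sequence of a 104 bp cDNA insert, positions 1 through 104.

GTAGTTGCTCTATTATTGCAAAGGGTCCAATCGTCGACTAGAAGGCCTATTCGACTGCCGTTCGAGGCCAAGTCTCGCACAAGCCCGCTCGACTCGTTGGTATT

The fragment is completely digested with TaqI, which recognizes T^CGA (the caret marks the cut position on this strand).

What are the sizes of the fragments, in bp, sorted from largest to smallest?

34, 27, 17, 15, 11 bp

TaqI sites (TCGA) start at positions 34, 51, 62, 89.
TaqI cuts after the first base of each site, so after positions 34, 51, 62, 89.
Linear molecule, 4 cuts → 5 fragments:
  1–34 → 34 bp
  35–51 → 17 bp
  52–62 → 11 bp
  63–89 → 27 bp
  90–104 → 15 bp
Sorted largest to smallest: 34, 27, 17, 15, 11 bp.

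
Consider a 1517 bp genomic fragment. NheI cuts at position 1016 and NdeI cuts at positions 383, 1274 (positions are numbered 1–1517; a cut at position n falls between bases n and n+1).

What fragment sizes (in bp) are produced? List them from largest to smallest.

633, 383, 258, 243 bp

Combined cut positions (sorted): 383, 1016, 1274.
Linear molecule, 3 cuts → 4 fragments:
  383 − 0 = 383 bp
  1016 − 383 = 633 bp
  1274 − 1016 = 258 bp
  1517 − 1274 = 243 bp
Sorted largest to smallest: 633, 383, 258, 243 bp.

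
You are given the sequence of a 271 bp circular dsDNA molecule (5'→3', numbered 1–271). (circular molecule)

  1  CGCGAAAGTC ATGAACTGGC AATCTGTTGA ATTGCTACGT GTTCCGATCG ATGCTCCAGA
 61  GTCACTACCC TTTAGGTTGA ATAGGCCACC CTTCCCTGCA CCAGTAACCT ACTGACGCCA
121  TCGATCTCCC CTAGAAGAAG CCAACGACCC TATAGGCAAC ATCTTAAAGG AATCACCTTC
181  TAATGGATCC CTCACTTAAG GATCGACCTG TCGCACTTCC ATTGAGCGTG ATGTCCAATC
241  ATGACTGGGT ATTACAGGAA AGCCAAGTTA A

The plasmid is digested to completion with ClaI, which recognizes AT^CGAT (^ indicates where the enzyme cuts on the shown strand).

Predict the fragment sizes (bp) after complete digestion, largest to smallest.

198, 73 bp

ClaI sites (ATCGAT) start at positions 47, 120.
ClaI cuts after base 2 of each site, so after positions 48, 121.
Circular molecule, 2 cuts → 2 fragments:
  49–121 → 73 bp
  122–271 then 1–48 → 150 + 48 = 198 bp
Sorted largest to smallest: 198, 73 bp.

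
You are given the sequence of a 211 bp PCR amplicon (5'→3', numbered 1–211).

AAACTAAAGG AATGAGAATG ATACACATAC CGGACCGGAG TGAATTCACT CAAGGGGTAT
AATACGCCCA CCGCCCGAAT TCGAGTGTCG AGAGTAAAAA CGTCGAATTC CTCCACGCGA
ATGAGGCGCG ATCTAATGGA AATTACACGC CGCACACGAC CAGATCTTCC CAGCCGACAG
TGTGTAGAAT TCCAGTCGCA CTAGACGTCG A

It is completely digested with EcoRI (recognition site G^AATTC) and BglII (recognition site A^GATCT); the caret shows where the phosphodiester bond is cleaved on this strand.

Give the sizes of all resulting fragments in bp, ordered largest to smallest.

57, 42, 35, 28, 25, 24 bp

EcoRI sites (GAATTC) start at positions 42, 77, 105, 187.
EcoRI cuts after the first base of each site, so after positions 42, 77, 105, 187.
The BglII site (AGATCT) starts at position 162.
BglII cuts after the first base of each site, so after position 162.
Combined cut positions: 42, 77, 105, 162, 187.
Linear molecule, 5 cuts → 6 fragments:
  1–42 → 42 bp
  43–77 → 35 bp
  78–105 → 28 bp
  106–162 → 57 bp
  163–187 → 25 bp
  188–211 → 24 bp
Sorted largest to smallest: 57, 42, 35, 28, 25, 24 bp.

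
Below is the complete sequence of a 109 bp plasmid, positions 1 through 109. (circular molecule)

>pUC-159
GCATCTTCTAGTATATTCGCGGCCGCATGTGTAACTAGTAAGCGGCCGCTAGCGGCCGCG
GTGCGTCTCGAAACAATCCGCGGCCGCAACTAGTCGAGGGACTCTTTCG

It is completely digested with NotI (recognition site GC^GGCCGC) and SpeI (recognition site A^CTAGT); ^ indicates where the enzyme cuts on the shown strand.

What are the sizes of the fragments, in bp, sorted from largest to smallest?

40, 28, 14, 10, 9, 8 bp

NotI sites (GCGGCCGC) start at positions 19, 42, 52, 80.
NotI cuts after base 2 of each site, so after positions 20, 43, 53, 81.
SpeI sites (ACTAGT) start at positions 34, 89.
SpeI cuts after the first base of each site, so after positions 34, 89.
Combined cut positions: 20, 34, 43, 53, 81, 89.
Circular molecule, 6 cuts → 6 fragments:
  21–34 → 14 bp
  35–43 → 9 bp
  44–53 → 10 bp
  54–81 → 28 bp
  82–89 → 8 bp
  90–109 then 1–20 → 20 + 20 = 40 bp
Sorted largest to smallest: 40, 28, 14, 10, 9, 8 bp.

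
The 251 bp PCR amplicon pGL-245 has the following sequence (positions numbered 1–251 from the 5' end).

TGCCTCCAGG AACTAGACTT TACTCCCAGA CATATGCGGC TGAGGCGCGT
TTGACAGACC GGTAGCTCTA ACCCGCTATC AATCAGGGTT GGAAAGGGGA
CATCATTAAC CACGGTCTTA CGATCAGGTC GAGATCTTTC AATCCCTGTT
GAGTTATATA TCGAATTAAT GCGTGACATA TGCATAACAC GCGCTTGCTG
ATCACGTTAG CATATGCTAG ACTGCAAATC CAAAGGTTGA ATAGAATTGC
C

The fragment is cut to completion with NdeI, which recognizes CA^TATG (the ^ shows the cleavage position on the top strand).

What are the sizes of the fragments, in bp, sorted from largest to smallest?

146, 39, 34, 32 bp

NdeI sites (CATATG) start at positions 31, 177, 211.
NdeI cuts after base 2 of each site, so after positions 32, 178, 212.
Linear molecule, 3 cuts → 4 fragments:
  1–32 → 32 bp
  33–178 → 146 bp
  179–212 → 34 bp
  213–251 → 39 bp
Sorted largest to smallest: 146, 39, 34, 32 bp.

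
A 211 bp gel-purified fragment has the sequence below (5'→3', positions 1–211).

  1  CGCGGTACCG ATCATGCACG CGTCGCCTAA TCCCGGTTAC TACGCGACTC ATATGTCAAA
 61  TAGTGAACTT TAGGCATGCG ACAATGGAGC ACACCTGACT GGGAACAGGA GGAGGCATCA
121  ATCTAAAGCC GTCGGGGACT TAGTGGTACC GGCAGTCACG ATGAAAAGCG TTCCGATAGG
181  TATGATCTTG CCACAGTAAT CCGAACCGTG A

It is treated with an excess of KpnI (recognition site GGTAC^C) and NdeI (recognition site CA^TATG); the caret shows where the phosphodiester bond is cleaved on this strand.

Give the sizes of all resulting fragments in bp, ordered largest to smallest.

KpnI sites (GGTACC) start at positions 4, 145.
KpnI cuts after base 5 of each site (before the last base), so after positions 8, 149.
The NdeI site (CATATG) starts at position 50.
NdeI cuts after base 2 of each site, so after position 51.
Combined cut positions: 8, 51, 149.
Linear molecule, 3 cuts → 4 fragments:
  1–8 → 8 bp
  9–51 → 43 bp
  52–149 → 98 bp
  150–211 → 62 bp
Sorted largest to smallest: 98, 62, 43, 8 bp.

98, 62, 43, 8 bp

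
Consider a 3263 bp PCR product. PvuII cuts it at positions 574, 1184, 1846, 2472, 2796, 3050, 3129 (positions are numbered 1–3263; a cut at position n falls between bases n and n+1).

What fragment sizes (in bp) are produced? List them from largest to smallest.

Linear molecule, 7 cuts → 8 fragments:
  574 − 0 = 574 bp
  1184 − 574 = 610 bp
  1846 − 1184 = 662 bp
  2472 − 1846 = 626 bp
  2796 − 2472 = 324 bp
  3050 − 2796 = 254 bp
  3129 − 3050 = 79 bp
  3263 − 3129 = 134 bp
Sorted largest to smallest: 662, 626, 610, 574, 324, 254, 134, 79 bp.

662, 626, 610, 574, 324, 254, 134, 79 bp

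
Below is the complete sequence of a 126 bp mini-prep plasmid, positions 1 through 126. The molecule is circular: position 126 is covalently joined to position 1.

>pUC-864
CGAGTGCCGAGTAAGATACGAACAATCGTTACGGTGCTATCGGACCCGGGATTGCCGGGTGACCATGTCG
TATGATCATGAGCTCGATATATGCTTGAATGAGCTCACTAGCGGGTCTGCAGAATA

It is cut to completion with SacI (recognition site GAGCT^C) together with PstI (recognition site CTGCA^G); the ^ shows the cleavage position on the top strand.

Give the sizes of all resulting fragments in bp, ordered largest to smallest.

89, 21, 16 bp

SacI sites (GAGCTC) start at positions 80, 101.
SacI cuts after base 5 of each site (before the last base), so after positions 84, 105.
The PstI site (CTGCAG) starts at position 117.
PstI cuts after base 5 of each site (before the last base), so after position 121.
Combined cut positions: 84, 105, 121.
Circular molecule, 3 cuts → 3 fragments:
  85–105 → 21 bp
  106–121 → 16 bp
  122–126 then 1–84 → 5 + 84 = 89 bp
Sorted largest to smallest: 89, 21, 16 bp.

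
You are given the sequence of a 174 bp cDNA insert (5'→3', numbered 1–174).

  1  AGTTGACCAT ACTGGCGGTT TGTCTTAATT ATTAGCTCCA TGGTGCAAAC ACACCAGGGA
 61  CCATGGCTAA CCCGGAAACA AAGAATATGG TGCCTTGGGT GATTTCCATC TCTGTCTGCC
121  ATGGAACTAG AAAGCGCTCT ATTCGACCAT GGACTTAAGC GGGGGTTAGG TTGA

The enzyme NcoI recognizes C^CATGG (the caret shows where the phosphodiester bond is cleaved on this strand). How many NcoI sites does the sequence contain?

CCATGG occurs starting at positions 38, 61, 119, 147.
NcoI cuts at 4 sites.

4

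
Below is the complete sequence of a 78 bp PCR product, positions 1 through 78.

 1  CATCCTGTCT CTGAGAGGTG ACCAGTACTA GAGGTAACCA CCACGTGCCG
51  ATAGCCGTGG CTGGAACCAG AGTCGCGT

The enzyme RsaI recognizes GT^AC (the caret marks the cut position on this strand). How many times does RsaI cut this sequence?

1

GTAC occurs starting at position 25.
RsaI cuts at 1 site.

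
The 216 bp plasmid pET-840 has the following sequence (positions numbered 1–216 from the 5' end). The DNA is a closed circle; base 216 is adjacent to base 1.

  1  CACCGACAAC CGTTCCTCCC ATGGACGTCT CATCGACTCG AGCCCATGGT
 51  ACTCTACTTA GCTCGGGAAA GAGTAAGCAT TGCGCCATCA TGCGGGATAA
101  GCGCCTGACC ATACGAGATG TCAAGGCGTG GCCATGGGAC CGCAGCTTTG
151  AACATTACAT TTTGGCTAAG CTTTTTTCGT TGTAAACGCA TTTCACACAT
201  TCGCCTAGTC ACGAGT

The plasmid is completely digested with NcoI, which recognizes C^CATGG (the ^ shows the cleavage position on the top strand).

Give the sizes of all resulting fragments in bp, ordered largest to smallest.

103, 88, 25 bp

NcoI sites (CCATGG) start at positions 19, 44, 132.
NcoI cuts after the first base of each site, so after positions 19, 44, 132.
Circular molecule, 3 cuts → 3 fragments:
  20–44 → 25 bp
  45–132 → 88 bp
  133–216 then 1–19 → 84 + 19 = 103 bp
Sorted largest to smallest: 103, 88, 25 bp.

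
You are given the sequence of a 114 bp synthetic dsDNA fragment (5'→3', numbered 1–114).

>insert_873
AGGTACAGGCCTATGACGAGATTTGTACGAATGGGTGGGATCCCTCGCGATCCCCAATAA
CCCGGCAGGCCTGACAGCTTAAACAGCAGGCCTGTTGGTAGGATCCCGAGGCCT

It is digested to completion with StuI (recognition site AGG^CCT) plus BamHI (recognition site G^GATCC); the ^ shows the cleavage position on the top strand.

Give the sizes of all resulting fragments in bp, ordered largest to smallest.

31, 29, 21, 11, 10, 9, 3 bp

StuI sites (AGGCCT) start at positions 7, 67, 88, 109.
StuI cuts after base 3 of each site, so after positions 9, 69, 90, 111.
BamHI sites (GGATCC) start at positions 38, 101.
BamHI cuts after the first base of each site, so after positions 38, 101.
Combined cut positions: 9, 38, 69, 90, 101, 111.
Linear molecule, 6 cuts → 7 fragments:
  1–9 → 9 bp
  10–38 → 29 bp
  39–69 → 31 bp
  70–90 → 21 bp
  91–101 → 11 bp
  102–111 → 10 bp
  112–114 → 3 bp
Sorted largest to smallest: 31, 29, 21, 11, 10, 9, 3 bp.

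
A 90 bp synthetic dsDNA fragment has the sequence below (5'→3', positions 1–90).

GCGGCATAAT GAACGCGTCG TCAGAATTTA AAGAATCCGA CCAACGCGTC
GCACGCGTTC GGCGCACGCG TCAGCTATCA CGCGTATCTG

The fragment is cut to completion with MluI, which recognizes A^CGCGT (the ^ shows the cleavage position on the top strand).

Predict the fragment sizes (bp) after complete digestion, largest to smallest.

31, 14, 13, 13, 10, 9 bp

MluI sites (ACGCGT) start at positions 13, 44, 53, 66, 80.
MluI cuts after the first base of each site, so after positions 13, 44, 53, 66, 80.
Linear molecule, 5 cuts → 6 fragments:
  1–13 → 13 bp
  14–44 → 31 bp
  45–53 → 9 bp
  54–66 → 13 bp
  67–80 → 14 bp
  81–90 → 10 bp
Sorted largest to smallest: 31, 14, 13, 13, 10, 9 bp.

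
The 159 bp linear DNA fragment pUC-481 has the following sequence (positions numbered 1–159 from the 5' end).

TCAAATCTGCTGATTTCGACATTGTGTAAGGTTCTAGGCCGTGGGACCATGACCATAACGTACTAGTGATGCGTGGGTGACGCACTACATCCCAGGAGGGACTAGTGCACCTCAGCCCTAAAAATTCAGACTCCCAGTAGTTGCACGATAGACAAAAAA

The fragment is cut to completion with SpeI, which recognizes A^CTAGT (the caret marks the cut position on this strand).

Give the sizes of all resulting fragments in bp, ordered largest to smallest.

SpeI sites (ACTAGT) start at positions 62, 101.
SpeI cuts after the first base of each site, so after positions 62, 101.
Linear molecule, 2 cuts → 3 fragments:
  1–62 → 62 bp
  63–101 → 39 bp
  102–159 → 58 bp
Sorted largest to smallest: 62, 58, 39 bp.

62, 58, 39 bp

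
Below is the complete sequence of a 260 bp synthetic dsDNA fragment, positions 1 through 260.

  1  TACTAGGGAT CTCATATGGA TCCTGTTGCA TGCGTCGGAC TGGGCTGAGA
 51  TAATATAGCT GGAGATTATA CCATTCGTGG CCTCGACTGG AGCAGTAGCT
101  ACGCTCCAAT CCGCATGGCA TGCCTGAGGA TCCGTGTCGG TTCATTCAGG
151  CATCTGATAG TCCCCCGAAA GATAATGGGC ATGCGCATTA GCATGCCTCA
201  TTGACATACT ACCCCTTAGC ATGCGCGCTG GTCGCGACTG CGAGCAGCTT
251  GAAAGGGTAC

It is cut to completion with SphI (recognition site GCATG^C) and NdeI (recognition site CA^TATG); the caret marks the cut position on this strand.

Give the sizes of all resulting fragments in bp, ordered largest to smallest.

90, 61, 37, 28, 18, 14, 12 bp

SphI sites (GCATGC) start at positions 28, 118, 179, 191, 219.
SphI cuts after base 5 of each site (before the last base), so after positions 32, 122, 183, 195, 223.
The NdeI site (CATATG) starts at position 13.
NdeI cuts after base 2 of each site, so after position 14.
Combined cut positions: 14, 32, 122, 183, 195, 223.
Linear molecule, 6 cuts → 7 fragments:
  1–14 → 14 bp
  15–32 → 18 bp
  33–122 → 90 bp
  123–183 → 61 bp
  184–195 → 12 bp
  196–223 → 28 bp
  224–260 → 37 bp
Sorted largest to smallest: 90, 61, 37, 28, 18, 14, 12 bp.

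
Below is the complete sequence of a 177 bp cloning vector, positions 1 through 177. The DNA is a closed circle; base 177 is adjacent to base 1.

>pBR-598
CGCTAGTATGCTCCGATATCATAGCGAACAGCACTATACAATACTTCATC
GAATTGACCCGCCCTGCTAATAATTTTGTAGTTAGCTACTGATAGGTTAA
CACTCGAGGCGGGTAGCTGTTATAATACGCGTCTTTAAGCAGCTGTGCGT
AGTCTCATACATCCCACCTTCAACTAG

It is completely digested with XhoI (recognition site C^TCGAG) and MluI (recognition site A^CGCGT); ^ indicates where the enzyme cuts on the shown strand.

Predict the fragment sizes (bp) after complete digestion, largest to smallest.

The XhoI site (CTCGAG) starts at position 103.
XhoI cuts after the first base of each site, so after position 103.
The MluI site (ACGCGT) starts at position 127.
MluI cuts after the first base of each site, so after position 127.
Combined cut positions: 103, 127.
Circular molecule, 2 cuts → 2 fragments:
  104–127 → 24 bp
  128–177 then 1–103 → 50 + 103 = 153 bp
Sorted largest to smallest: 153, 24 bp.

153, 24 bp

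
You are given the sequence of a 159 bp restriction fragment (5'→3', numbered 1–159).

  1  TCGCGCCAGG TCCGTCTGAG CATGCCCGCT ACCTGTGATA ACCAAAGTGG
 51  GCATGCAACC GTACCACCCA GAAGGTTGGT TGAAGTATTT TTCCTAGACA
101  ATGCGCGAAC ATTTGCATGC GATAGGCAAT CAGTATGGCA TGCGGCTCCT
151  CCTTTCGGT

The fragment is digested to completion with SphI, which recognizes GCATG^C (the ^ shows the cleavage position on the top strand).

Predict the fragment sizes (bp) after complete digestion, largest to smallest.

SphI sites (GCATGC) start at positions 20, 51, 115, 138.
SphI cuts after base 5 of each site (before the last base), so after positions 24, 55, 119, 142.
Linear molecule, 4 cuts → 5 fragments:
  1–24 → 24 bp
  25–55 → 31 bp
  56–119 → 64 bp
  120–142 → 23 bp
  143–159 → 17 bp
Sorted largest to smallest: 64, 31, 24, 23, 17 bp.

64, 31, 24, 23, 17 bp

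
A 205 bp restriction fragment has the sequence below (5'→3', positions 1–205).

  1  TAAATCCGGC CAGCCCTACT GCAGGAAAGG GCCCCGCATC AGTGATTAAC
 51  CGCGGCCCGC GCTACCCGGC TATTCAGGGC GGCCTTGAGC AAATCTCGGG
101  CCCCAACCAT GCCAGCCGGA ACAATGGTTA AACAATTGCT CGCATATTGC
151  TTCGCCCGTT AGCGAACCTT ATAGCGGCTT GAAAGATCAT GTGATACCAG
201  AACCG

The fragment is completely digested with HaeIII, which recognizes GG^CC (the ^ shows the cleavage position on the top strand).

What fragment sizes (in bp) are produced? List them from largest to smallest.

105, 27, 24, 22, 18, 9 bp

HaeIII sites (GGCC) start at positions 8, 30, 54, 81, 99.
HaeIII cuts after base 2 of each site, so after positions 9, 31, 55, 82, 100.
Linear molecule, 5 cuts → 6 fragments:
  1–9 → 9 bp
  10–31 → 22 bp
  32–55 → 24 bp
  56–82 → 27 bp
  83–100 → 18 bp
  101–205 → 105 bp
Sorted largest to smallest: 105, 27, 24, 22, 18, 9 bp.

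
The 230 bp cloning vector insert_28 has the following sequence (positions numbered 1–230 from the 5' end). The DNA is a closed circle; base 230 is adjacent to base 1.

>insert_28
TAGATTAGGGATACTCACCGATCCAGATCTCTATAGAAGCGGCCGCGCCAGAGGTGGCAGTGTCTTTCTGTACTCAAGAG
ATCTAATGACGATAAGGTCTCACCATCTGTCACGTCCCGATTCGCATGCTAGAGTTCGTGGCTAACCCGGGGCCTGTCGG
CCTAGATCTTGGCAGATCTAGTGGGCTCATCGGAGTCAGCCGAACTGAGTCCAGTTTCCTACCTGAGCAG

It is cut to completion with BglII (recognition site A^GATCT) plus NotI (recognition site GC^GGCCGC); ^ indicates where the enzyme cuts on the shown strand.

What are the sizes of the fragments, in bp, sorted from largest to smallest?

BglII sites (AGATCT) start at positions 25, 79, 164, 174.
BglII cuts after the first base of each site, so after positions 25, 79, 164, 174.
The NotI site (GCGGCCGC) starts at position 39.
NotI cuts after base 2 of each site, so after position 40.
Combined cut positions: 25, 40, 79, 164, 174.
Circular molecule, 5 cuts → 5 fragments:
  26–40 → 15 bp
  41–79 → 39 bp
  80–164 → 85 bp
  165–174 → 10 bp
  175–230 then 1–25 → 56 + 25 = 81 bp
Sorted largest to smallest: 85, 81, 39, 15, 10 bp.

85, 81, 39, 15, 10 bp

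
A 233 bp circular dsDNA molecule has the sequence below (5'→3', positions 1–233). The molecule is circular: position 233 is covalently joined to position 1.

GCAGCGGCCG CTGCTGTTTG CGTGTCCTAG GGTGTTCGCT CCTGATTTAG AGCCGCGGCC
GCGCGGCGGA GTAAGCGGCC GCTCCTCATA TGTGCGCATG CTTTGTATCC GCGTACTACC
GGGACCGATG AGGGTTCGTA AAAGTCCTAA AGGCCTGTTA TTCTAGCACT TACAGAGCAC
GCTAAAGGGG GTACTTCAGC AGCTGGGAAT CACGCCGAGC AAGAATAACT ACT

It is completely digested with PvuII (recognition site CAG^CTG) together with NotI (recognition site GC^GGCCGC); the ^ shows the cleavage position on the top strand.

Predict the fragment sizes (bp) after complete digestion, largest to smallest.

126, 51, 36, 20 bp

The PvuII site (CAGCTG) starts at position 200.
PvuII cuts after base 3 of each site, so after position 202.
NotI sites (GCGGCCGC) start at positions 4, 55, 75.
NotI cuts after base 2 of each site, so after positions 5, 56, 76.
Combined cut positions: 5, 56, 76, 202.
Circular molecule, 4 cuts → 4 fragments:
  6–56 → 51 bp
  57–76 → 20 bp
  77–202 → 126 bp
  203–233 then 1–5 → 31 + 5 = 36 bp
Sorted largest to smallest: 126, 51, 36, 20 bp.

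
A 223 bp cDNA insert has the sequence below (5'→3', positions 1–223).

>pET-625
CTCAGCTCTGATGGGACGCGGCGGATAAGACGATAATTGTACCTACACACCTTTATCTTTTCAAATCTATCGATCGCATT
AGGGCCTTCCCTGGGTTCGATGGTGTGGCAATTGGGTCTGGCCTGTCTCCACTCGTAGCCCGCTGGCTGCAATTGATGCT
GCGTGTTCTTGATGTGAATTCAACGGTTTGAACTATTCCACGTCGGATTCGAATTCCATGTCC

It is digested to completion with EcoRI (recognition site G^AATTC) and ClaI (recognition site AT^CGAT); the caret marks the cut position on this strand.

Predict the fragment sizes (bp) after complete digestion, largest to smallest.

106, 70, 35, 12 bp

EcoRI sites (GAATTC) start at positions 176, 211.
EcoRI cuts after the first base of each site, so after positions 176, 211.
The ClaI site (ATCGAT) starts at position 69.
ClaI cuts after base 2 of each site, so after position 70.
Combined cut positions: 70, 176, 211.
Linear molecule, 3 cuts → 4 fragments:
  1–70 → 70 bp
  71–176 → 106 bp
  177–211 → 35 bp
  212–223 → 12 bp
Sorted largest to smallest: 106, 70, 35, 12 bp.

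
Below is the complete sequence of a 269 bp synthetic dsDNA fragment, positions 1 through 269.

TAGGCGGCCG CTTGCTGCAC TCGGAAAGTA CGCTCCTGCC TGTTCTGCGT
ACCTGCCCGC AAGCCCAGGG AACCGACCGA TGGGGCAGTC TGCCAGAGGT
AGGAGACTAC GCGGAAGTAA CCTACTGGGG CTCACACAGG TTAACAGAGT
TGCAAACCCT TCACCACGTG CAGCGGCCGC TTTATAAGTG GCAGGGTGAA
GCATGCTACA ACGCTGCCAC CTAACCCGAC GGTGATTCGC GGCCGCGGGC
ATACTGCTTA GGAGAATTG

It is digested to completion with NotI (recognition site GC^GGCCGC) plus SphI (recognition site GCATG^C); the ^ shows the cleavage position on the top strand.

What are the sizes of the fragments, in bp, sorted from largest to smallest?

NotI sites (GCGGCCGC) start at positions 4, 173, 239.
NotI cuts after base 2 of each site, so after positions 5, 174, 240.
The SphI site (GCATGC) starts at position 201.
SphI cuts after base 5 of each site (before the last base), so after position 205.
Combined cut positions: 5, 174, 205, 240.
Linear molecule, 4 cuts → 5 fragments:
  1–5 → 5 bp
  6–174 → 169 bp
  175–205 → 31 bp
  206–240 → 35 bp
  241–269 → 29 bp
Sorted largest to smallest: 169, 35, 31, 29, 5 bp.

169, 35, 31, 29, 5 bp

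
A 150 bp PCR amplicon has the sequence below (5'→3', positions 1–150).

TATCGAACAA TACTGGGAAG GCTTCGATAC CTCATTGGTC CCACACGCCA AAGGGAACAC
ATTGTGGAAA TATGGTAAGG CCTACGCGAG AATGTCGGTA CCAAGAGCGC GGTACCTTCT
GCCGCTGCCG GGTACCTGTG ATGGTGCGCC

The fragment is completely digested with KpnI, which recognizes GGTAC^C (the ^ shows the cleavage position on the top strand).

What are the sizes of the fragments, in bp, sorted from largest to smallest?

KpnI sites (GGTACC) start at positions 97, 111, 131.
KpnI cuts after base 5 of each site (before the last base), so after positions 101, 115, 135.
Linear molecule, 3 cuts → 4 fragments:
  1–101 → 101 bp
  102–115 → 14 bp
  116–135 → 20 bp
  136–150 → 15 bp
Sorted largest to smallest: 101, 20, 15, 14 bp.

101, 20, 15, 14 bp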